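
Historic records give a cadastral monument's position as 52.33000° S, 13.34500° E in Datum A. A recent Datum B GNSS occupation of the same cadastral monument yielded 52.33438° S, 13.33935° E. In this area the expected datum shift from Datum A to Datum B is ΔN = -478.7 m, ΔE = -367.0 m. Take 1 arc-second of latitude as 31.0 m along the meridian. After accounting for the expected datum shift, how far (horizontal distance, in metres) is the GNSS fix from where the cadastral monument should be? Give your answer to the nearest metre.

Observed coordinate differences: Δφ = -0.00438°, Δλ = -0.00565°.
Converting to metres (1° lat = 111600 m, cos φ = 0.611113): observed ΔN = -488.8 m, observed ΔE = -385.3 m.
Subtracting the expected shift leaves a residual of -488.8 − (-478.7) = -10.1 m north and -385.3 − (-367.0) = -18.3 m east.
Residual distance = √((-10.1)² + (-18.3)²) = 20.9 m.

21 m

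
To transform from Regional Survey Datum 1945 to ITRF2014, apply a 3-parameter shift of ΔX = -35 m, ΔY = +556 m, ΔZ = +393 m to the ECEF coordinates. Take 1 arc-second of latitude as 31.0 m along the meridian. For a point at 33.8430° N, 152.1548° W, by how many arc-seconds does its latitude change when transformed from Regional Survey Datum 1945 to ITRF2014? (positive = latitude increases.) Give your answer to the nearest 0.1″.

Δφ = 14.6″

sin φ = 0.556919, cos φ = 0.830567, sin λ = -0.467084, cos λ = -0.884213.
North component: ΔN = −sin φ cos λ·ΔX − sin φ sin λ·ΔY + cos φ·ΔZ = −(0.556919)(-0.884213)(-35) − (0.556919)(-0.467084)(556) + (0.830567)(393) = 453.81 m.
1° of latitude spans 3600 × 31.00 = 111600 m, so Δφ = 453.81 / 111600 × 3600 = 14.639″.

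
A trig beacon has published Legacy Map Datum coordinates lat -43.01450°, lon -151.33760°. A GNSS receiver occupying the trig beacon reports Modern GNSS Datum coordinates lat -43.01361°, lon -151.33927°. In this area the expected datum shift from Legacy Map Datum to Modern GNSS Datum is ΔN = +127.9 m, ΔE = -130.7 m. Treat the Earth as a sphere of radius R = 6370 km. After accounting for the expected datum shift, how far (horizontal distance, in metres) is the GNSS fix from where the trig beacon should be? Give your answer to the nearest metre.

Observed coordinate differences: Δφ = +0.00089°, Δλ = -0.00167°.
Converting to metres (1° lat = 111177 m, cos φ = 0.731181): observed ΔN = 98.9 m, observed ΔE = -135.8 m.
Subtracting the expected shift leaves a residual of 98.9 − (127.9) = -29.0 m north and -135.8 − (-130.7) = -5.1 m east.
Residual distance = √((-29.0)² + (-5.1)²) = 29.4 m.

29 m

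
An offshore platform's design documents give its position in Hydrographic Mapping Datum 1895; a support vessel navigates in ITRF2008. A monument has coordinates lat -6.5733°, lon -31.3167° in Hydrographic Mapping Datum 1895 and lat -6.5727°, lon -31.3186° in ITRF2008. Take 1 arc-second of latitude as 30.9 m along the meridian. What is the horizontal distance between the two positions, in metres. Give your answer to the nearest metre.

Δφ = -6.5727° − -6.5733° = +0.0006°; Δλ = -31.3186° − -31.3167° = -0.0019°.
1° of latitude = 3600 × 30.90 = 111240 m.
ΔN = Δφ × 111240 = 66.7 m; ΔE = Δλ × 111240 × cos(-6.5733°) = -0.0019 × 111240 × 0.993426 = -210.0 m.
Distance = √(ΔE² + ΔN²) = √((-210.0)² + 66.7²) = 220.3 m.

220 m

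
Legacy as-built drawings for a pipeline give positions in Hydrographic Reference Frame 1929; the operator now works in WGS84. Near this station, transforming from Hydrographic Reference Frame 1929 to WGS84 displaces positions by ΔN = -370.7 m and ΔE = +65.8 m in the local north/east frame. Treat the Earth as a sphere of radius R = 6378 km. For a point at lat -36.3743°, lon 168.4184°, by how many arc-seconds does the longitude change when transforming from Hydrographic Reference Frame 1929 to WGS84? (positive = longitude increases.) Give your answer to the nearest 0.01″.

Δλ = 2.64″

At latitude -36.3743°, cos φ = 0.805160.
One radian of longitude at latitude φ spans R cos φ, so Δλ = ΔE / (R cos φ) = 65.8 / (6378000 × 0.805160) = 1.2813e-05 rad = 2.643″.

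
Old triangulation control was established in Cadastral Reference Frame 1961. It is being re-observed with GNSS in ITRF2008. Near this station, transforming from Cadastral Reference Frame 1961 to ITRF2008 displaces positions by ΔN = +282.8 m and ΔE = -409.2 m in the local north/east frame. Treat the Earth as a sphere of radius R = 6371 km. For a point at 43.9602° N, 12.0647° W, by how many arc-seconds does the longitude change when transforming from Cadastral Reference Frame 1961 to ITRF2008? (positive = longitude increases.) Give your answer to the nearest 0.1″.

At latitude 43.9602°, cos φ = 0.719822.
One radian of longitude at latitude φ spans R cos φ, so Δλ = ΔE / (R cos φ) = -409.2 / (6371000 × 0.719822) = -8.9228e-05 rad = -18.405″.

Δλ = -18.4″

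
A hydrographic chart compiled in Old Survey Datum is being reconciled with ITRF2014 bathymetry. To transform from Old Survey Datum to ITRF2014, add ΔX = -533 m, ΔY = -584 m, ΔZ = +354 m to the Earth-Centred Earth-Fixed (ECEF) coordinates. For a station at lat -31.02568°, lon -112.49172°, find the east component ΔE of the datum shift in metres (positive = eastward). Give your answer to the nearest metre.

The local east axis at (φ, λ) is (−sin λ, cos λ, 0), so ΔE = −sin(-112.49172°)·(-533) + cos(-112.49172°)·(-584) = -269.05 m.

ΔE = -269 m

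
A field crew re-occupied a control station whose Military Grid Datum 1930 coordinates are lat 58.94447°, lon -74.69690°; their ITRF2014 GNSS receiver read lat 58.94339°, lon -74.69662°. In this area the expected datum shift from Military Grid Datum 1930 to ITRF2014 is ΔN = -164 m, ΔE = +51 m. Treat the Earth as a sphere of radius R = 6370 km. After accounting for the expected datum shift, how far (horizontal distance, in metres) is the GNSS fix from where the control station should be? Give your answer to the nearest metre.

Observed coordinate differences: Δφ = -0.00108°, Δλ = +0.00028°.
Converting to metres (1° lat = 111177 m, cos φ = 0.515869): observed ΔN = -120.1 m, observed ΔE = 16.1 m.
Subtracting the expected shift leaves a residual of -120.1 − (-164) = 43.9 m north and 16.1 − (51) = -34.9 m east.
Residual distance = √(43.9² + (-34.9)²) = 56.1 m.

56 m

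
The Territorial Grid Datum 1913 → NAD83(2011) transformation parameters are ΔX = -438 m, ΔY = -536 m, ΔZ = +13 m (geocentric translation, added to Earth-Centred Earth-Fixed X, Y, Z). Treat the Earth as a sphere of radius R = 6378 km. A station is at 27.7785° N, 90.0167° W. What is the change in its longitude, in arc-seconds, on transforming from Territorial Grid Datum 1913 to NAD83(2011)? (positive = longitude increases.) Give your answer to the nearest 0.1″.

sin φ = 0.466055, cos φ = 0.884756, sin λ = -1.000000, cos λ = -0.000291.
East component: ΔE = −sin λ·ΔX + cos λ·ΔY = −(-1.000000)(-438) + (-0.000291)(-536) = -437.84 m.
1° of latitude spans πR/180 = 111317 m; at latitude φ, 1° of longitude spans that × cos φ = 98488.5 m, so Δλ = -437.84 / 98488.5 × 3600 = -16.004″.

Δλ = -16.0″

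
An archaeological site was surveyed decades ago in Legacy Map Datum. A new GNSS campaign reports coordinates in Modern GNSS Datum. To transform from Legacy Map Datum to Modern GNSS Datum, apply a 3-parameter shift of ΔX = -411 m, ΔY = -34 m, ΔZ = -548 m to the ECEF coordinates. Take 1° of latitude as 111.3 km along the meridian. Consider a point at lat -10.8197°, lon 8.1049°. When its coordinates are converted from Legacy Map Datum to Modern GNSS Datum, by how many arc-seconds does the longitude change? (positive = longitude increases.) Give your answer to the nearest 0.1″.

sin φ = -0.187719, cos φ = 0.982223, sin λ = 0.140986, cos λ = 0.990012.
East component: ΔE = −sin λ·ΔX + cos λ·ΔY = −(0.140986)(-411) + (0.990012)(-34) = 24.28 m.
1° of latitude spans 111300 m; at latitude φ, 1° of longitude spans that × cos φ = 109321.4 m, so Δλ = 24.28 / 109321.4 × 3600 = 0.800″.

Δλ = 0.8″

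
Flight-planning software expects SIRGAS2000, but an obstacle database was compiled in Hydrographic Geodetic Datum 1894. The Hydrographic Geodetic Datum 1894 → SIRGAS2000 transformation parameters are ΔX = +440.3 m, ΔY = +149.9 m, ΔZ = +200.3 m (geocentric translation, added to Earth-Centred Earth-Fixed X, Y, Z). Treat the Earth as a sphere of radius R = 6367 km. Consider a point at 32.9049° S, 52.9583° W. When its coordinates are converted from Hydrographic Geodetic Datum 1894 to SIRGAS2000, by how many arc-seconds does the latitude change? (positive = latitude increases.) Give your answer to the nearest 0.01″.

Δφ = 8.01″

sin φ = -0.543246, cos φ = 0.839573, sin λ = -0.798197, cos λ = 0.602396.
North component: ΔN = −sin φ cos λ·ΔX − sin φ sin λ·ΔY + cos φ·ΔZ = −(-0.543246)(0.602396)(440.3) − (-0.543246)(-0.798197)(149.9) + (0.839573)(200.3) = 247.26 m.
1° of latitude spans πR/180 = 111125 m, so Δφ = 247.26 / 111125 × 3600 = 8.010″.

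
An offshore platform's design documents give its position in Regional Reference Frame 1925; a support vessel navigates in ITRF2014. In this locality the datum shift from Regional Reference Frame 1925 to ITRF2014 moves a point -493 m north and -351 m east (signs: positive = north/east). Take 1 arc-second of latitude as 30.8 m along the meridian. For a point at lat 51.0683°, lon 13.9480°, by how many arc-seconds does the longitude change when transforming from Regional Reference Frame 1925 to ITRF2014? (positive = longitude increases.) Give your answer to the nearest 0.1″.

At latitude 51.0683°, cos φ = 0.628394.
1″ of longitude at this latitude = 30.80 × cos φ = 19.3545 m, so Δλ = -351.0 / 19.3545 = -18.135″.

Δλ = -18.1″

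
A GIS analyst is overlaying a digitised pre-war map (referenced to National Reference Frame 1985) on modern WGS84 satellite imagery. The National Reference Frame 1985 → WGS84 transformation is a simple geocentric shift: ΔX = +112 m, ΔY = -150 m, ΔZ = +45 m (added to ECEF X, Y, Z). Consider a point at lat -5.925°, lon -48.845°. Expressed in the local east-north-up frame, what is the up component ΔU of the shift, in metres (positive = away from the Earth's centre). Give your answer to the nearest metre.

At φ = -5.925°, λ = -48.845°: sin φ = -0.103227, cos φ = 0.994658, sin λ = -0.752932, cos λ = 0.658098.
ΔU = cos φ cos λ·ΔX + cos φ sin λ·ΔY + sin φ·ΔZ = (0.994658)(0.658098)(112) + (0.994658)(-0.752932)(-150) + (-0.103227)(45) = 181.00 m.

ΔU = 181 m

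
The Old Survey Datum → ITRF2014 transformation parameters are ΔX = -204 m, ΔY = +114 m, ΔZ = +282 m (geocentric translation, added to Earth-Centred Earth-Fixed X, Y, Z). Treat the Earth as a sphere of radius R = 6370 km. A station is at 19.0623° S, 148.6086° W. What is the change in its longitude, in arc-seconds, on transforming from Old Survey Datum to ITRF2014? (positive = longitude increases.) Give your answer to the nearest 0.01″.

sin φ = -0.326596, cos φ = 0.945164, sin λ = -0.520882, cos λ = -0.853629.
East component: ΔE = −sin λ·ΔX + cos λ·ΔY = −(-0.520882)(-204) + (-0.853629)(114) = -203.57 m.
1° of latitude spans πR/180 = 111177 m; at latitude φ, 1° of longitude spans that × cos φ = 105080.9 m, so Δλ = -203.57 / 105080.9 × 3600 = -6.974″.

Δλ = -6.97″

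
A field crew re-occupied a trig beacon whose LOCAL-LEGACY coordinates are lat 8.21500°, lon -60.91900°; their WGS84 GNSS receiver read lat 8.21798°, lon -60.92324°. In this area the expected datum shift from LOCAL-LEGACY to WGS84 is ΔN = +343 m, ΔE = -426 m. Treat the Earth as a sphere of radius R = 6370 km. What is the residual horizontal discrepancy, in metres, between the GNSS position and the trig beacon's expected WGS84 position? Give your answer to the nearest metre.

42 m

Observed coordinate differences: Δφ = +0.00298°, Δλ = -0.00424°.
Converting to metres (1° lat = 111177 m, cos φ = 0.989739): observed ΔN = 331.3 m, observed ΔE = -466.6 m.
Subtracting the expected shift leaves a residual of 331.3 − (343) = -11.7 m north and -466.6 − (-426) = -40.6 m east.
Residual distance = √((-11.7)² + (-40.6)²) = 42.2 m.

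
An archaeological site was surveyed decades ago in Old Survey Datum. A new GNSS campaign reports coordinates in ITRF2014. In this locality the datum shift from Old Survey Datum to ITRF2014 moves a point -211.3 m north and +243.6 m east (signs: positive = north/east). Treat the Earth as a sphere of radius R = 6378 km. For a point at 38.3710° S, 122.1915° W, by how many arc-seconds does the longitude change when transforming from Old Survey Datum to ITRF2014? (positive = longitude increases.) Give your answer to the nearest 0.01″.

Δλ = 10.05″

At latitude -38.3710°, cos φ = 0.784008.
One radian of longitude at latitude φ spans R cos φ, so Δλ = ΔE / (R cos φ) = 243.6 / (6378000 × 0.784008) = 4.8716e-05 rad = 10.048″.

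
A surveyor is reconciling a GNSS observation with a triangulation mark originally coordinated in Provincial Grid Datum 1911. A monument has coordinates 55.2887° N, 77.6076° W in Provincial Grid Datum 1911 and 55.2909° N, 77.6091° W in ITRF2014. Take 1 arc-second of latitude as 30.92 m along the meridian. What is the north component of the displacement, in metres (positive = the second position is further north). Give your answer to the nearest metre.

ΔN = 245 m

Δφ = 55.2909° − 55.2887° = +0.0022°; Δλ = -77.6091° − -77.6076° = -0.0015°.
1° of latitude = 3600 × 30.92 = 111312 m.
ΔN = Δφ × 111312 = 244.9 m; ΔE = Δλ × 111312 × cos(55.2887°) = -0.0015 × 111312 × 0.569442 = -95.1 m.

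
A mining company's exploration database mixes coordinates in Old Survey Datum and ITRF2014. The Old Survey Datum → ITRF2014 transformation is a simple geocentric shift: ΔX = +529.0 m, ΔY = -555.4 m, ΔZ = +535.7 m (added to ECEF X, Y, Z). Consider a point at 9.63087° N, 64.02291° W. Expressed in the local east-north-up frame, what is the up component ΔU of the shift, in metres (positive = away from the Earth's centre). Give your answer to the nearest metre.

ΔU = 810 m

The local up (radial) axis is (cos φ cos λ, cos φ sin λ, sin φ), giving ΔU = 228.443 + 492.251 + 89.623 = 810.32 m.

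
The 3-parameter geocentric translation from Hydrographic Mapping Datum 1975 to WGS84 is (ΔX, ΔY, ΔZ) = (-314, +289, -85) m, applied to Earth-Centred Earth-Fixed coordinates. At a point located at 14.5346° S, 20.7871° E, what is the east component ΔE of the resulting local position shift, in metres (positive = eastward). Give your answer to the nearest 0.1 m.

ΔE = 381.6 m

At φ = -14.5346°, λ = 20.7871°: sin φ = -0.250965, cos φ = 0.967996, sin λ = 0.354896, cos λ = 0.934906.
ΔE = −sin λ·ΔX + cos λ·ΔY = −(0.354896)·(-314) + (0.934906)·(289) = 381.63 m.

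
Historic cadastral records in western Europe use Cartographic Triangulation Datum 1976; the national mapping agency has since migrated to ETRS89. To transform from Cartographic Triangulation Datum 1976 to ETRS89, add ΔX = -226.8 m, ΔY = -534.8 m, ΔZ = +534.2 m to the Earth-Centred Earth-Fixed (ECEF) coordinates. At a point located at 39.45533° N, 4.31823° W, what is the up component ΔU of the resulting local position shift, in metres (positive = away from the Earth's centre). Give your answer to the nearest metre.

At φ = 39.45533°, λ = -4.31823°: sin φ = 0.635476, cos φ = 0.772120, sin λ = -0.075296, cos λ = 0.997161.
ΔU = cos φ cos λ·ΔX + cos φ sin λ·ΔY + sin φ·ΔZ = (0.772120)(0.997161)(-226.8) + (0.772120)(-0.075296)(-534.8) + (0.635476)(534.2) = 195.94 m.

ΔU = 196 m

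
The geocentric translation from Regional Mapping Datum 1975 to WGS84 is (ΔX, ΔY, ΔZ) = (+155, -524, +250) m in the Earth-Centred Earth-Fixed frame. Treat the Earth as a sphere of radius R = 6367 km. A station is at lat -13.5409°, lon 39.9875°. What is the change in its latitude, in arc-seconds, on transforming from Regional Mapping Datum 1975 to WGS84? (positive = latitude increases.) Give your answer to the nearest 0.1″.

sin φ = -0.234139, cos φ = 0.972203, sin λ = 0.642620, cos λ = 0.766185.
North component: ΔN = −sin φ cos λ·ΔX − sin φ sin λ·ΔY + cos φ·ΔZ = −(-0.234139)(0.766185)(155) − (-0.234139)(0.642620)(-524) + (0.972203)(250) = 192.01 m.
1° of latitude spans πR/180 = 111125 m, so Δφ = 192.01 / 111125 × 3600 = 6.220″.

Δφ = 6.2″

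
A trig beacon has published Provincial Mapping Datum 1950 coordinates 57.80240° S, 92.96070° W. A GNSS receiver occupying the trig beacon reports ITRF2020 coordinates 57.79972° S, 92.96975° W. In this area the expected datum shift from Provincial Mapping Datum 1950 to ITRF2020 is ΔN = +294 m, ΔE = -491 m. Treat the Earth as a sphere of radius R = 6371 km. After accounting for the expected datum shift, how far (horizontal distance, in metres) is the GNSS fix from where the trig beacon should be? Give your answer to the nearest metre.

45 m

Observed coordinate differences: Δφ = +0.00268°, Δλ = -0.00905°.
Converting to metres (1° lat = 111195 m, cos φ = 0.532841): observed ΔN = 298.0 m, observed ΔE = -536.2 m.
Subtracting the expected shift leaves a residual of 298.0 − (294) = 4.0 m north and -536.2 − (-491) = -45.2 m east.
Residual distance = √(4.0² + (-45.2)²) = 45.4 m.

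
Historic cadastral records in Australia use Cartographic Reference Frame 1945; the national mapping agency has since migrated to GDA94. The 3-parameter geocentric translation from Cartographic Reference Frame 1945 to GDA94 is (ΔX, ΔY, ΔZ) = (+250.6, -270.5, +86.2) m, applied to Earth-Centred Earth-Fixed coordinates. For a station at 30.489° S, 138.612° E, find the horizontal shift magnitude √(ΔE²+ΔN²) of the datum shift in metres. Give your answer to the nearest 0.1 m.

117.9 m

At φ = -30.489°, λ = 138.612°: sin φ = -0.507373, cos φ = 0.861727, sin λ = 0.661155, cos λ = -0.750250.
ΔE = −sin λ·ΔX + cos λ·ΔY = −(0.661155)·(250.6) + (-0.750250)·(-270.5) = 37.26 m.
ΔN = −sin φ cos λ·ΔX − sin φ sin λ·ΔY + cos φ·ΔZ = −(-0.507373)(-0.750250)(250.6) − (-0.507373)(0.661155)(-270.5) + (0.861727)(86.2) = -111.85 m.
Horizontal magnitude = √(ΔE² + ΔN²) = √(37.26² + (-111.85)²) = 117.89 m.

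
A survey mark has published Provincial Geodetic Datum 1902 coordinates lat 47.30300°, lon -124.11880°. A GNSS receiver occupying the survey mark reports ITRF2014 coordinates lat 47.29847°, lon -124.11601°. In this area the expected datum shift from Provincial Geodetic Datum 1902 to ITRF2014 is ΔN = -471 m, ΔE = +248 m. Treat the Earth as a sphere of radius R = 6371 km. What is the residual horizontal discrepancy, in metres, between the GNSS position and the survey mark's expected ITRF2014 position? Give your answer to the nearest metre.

Observed coordinate differences: Δφ = -0.00453°, Δλ = +0.00279°.
Converting to metres (1° lat = 111195 m, cos φ = 0.678121): observed ΔN = -503.7 m, observed ΔE = 210.4 m.
Subtracting the expected shift leaves a residual of -503.7 − (-471) = -32.7 m north and 210.4 − (248) = -37.6 m east.
Residual distance = √((-32.7)² + (-37.6)²) = 49.9 m.

50 m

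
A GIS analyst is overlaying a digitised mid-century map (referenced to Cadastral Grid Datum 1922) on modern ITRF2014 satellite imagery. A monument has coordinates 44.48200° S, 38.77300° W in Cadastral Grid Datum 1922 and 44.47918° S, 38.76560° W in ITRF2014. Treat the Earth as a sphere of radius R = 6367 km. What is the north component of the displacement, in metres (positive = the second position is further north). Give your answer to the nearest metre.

ΔN = 313 m

Δφ = -44.47918° − -44.48200° = +0.00282°; Δλ = -38.76560° − -38.77300° = +0.00740°.
1° along a meridian = πR/180 = 111125 m.
ΔN = Δφ × 111125 = 313.4 m; ΔE = Δλ × 111125 × cos(-44.48200°) = +0.00740 × 111125 × 0.713471 = 586.7 m.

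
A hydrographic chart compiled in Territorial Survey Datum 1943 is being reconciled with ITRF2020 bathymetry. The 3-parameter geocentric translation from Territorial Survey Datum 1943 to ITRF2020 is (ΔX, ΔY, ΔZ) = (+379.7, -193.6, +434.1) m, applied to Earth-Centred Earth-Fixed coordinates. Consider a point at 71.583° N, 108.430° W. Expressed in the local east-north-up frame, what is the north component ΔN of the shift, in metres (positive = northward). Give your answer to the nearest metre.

The local north axis is (−sin φ cos λ, −sin φ sin λ, cos φ), giving ΔN = 113.892 − 174.263 + 137.145 = 76.77 m.

ΔN = 77 m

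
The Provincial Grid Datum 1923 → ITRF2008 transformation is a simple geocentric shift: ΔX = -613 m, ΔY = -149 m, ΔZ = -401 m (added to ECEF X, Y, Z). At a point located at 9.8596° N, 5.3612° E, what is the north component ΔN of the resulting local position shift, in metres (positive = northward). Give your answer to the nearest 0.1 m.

At φ = 9.8596°, λ = 5.3612°: sin φ = 0.171234, cos φ = 0.985230, sin λ = 0.093434, cos λ = 0.995625.
ΔN = −sin φ cos λ·ΔX − sin φ sin λ·ΔY + cos φ·ΔZ = −(0.171234)(0.995625)(-613) − (0.171234)(0.093434)(-149) + (0.985230)(-401) = -288.19 m.

ΔN = -288.2 m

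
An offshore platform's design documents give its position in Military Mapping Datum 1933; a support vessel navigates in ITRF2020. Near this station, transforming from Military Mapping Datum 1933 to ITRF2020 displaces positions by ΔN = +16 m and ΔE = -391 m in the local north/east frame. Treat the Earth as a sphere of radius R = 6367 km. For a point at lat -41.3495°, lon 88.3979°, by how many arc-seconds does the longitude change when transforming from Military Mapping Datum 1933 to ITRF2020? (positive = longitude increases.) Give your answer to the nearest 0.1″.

Δλ = -16.9″

At latitude -41.3495°, cos φ = 0.750694.
One radian of longitude at latitude φ spans R cos φ, so Δλ = ΔE / (R cos φ) = -391.0 / (6367000 × 0.750694) = -8.1805e-05 rad = -16.873″.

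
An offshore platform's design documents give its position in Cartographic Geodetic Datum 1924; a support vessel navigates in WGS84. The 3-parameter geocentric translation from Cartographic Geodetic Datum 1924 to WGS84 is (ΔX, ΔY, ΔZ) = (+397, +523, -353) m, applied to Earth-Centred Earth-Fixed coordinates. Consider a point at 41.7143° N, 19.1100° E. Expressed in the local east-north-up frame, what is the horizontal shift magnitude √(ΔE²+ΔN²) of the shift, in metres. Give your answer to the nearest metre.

At φ = 41.7143°, λ = 19.1100°: sin φ = 0.665417, cos φ = 0.746472, sin λ = 0.327383, cos λ = 0.944892.
ΔE = −sin λ·ΔX + cos λ·ΔY = −(0.327383)·(397) + (0.944892)·(523) = 364.21 m.
ΔN = −sin φ cos λ·ΔX − sin φ sin λ·ΔY + cos φ·ΔZ = −(0.665417)(0.944892)(397) − (0.665417)(0.327383)(523) + (0.746472)(-353) = -627.05 m.
Horizontal magnitude = √(ΔE² + ΔN²) = √(364.21² + (-627.05)²) = 725.15 m.

725 m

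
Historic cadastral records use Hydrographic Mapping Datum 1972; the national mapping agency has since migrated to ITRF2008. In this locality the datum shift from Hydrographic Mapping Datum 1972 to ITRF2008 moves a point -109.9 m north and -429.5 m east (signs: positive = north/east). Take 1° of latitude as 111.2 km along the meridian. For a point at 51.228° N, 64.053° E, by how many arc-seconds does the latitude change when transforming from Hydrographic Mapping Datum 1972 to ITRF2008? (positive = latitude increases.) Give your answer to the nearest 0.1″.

Δφ = -3.6″

1° of latitude = 111.2 km, so Δφ = -109.9 / 111200 = -0.0009883° = -3.558″.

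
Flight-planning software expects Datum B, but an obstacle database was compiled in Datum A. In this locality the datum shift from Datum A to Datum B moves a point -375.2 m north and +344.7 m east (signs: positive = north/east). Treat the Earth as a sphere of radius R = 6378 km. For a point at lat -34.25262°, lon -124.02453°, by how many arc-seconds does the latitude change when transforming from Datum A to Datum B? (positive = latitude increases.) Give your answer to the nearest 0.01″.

On a sphere of radius R, 1 rad of latitude = R, so Δφ = ΔN / R = -375.2 / 6378000 = -5.8827e-05 rad = -12.134″.

Δφ = -12.13″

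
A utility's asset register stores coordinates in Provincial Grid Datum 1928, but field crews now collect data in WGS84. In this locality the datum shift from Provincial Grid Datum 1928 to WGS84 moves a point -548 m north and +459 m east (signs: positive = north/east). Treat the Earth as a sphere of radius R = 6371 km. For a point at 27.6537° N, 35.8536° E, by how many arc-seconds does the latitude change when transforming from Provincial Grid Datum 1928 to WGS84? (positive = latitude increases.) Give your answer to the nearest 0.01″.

On a sphere of radius R, 1 rad of latitude = R, so Δφ = ΔN / R = -548.0 / 6371000 = -8.6015e-05 rad = -17.742″.

Δφ = -17.74″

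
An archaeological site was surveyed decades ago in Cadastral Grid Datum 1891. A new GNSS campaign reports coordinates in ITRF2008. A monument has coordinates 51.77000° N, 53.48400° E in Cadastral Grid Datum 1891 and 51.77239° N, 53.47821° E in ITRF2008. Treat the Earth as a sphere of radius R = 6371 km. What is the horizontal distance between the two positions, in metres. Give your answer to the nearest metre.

479 m

Δφ = 51.77239° − 51.77000° = +0.00239°; Δλ = 53.47821° − 53.48400° = -0.00579°.
1° along a meridian = πR/180 = 111195 m.
ΔN = Δφ × 111195 = 265.8 m; ΔE = Δλ × 111195 × cos(51.77000°) = -0.00579 × 111195 × 0.618820 = -398.4 m.
Distance = √(ΔE² + ΔN²) = √((-398.4)² + 265.8²) = 478.9 m.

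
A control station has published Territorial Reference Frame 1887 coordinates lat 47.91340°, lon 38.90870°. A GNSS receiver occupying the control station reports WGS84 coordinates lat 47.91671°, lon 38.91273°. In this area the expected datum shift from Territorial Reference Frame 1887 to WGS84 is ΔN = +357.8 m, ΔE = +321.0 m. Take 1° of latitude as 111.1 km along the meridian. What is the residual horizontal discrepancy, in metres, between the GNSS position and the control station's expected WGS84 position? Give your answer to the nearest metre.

Observed coordinate differences: Δφ = +0.00331°, Δλ = +0.00403°.
Converting to metres (1° lat = 111100 m, cos φ = 0.670253): observed ΔN = 367.7 m, observed ΔE = 300.1 m.
Subtracting the expected shift leaves a residual of 367.7 − (357.8) = 9.9 m north and 300.1 − (321.0) = -20.9 m east.
Residual distance = √(9.9² + (-20.9)²) = 23.1 m.

23 m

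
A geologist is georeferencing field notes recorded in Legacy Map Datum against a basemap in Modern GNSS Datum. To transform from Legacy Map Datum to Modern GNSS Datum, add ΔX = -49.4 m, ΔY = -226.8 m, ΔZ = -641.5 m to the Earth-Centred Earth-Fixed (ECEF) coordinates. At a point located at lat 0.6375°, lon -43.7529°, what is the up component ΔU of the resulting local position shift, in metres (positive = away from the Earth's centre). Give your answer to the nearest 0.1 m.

The local up (radial) axis is (cos φ cos λ, cos φ sin λ, sin φ), giving ΔU = -35.681 + 156.834 − 7.137 = 114.02 m.

ΔU = 114.0 m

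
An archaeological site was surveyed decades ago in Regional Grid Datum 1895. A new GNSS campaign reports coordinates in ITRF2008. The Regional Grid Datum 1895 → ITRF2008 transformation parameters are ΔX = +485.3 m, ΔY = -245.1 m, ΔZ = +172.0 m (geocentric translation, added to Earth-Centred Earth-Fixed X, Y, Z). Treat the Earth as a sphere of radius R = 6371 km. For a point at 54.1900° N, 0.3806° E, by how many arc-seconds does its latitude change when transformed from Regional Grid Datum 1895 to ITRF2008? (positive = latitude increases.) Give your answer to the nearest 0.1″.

sin φ = 0.810962, cos φ = 0.585099, sin λ = 0.006643, cos λ = 0.999978.
North component: ΔN = −sin φ cos λ·ΔX − sin φ sin λ·ΔY + cos φ·ΔZ = −(0.810962)(0.999978)(485.3) − (0.810962)(0.006643)(-245.1) + (0.585099)(172.0) = -291.59 m.
1° of latitude spans πR/180 = 111195 m, so Δφ = -291.59 / 111195 × 3600 = -9.441″.

Δφ = -9.4″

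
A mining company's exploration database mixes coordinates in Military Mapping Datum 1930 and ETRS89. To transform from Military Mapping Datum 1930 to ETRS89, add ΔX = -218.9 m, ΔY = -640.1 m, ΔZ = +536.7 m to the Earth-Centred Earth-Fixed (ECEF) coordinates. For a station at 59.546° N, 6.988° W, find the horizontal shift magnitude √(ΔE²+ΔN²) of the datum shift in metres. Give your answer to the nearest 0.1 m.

769.4 m

The local east axis at (φ, λ) is (−sin λ, cos λ, 0), so ΔE = −sin(-6.988°)·(-218.9) + cos(-6.988°)·(-640.1) = -661.98 m.
The local north axis is (−sin φ cos λ, −sin φ sin λ, cos φ), giving ΔN = 187.298 − 67.132 + 272.024 = 392.19 m.
Horizontal magnitude = √(ΔE² + ΔN²) = √((-661.98)² + 392.19²) = 769.43 m.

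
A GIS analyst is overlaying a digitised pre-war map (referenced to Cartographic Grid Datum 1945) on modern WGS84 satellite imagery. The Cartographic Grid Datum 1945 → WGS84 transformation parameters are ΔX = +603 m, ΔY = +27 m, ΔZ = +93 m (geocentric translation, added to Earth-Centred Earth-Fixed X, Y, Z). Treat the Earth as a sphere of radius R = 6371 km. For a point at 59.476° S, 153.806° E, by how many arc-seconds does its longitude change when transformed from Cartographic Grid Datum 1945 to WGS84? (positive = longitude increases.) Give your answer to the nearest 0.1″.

sin φ = -0.861416, cos φ = 0.507899, sin λ = 0.441412, cos λ = -0.897305.
East component: ΔE = −sin λ·ΔX + cos λ·ΔY = −(0.441412)(603) + (-0.897305)(27) = -290.40 m.
1° of latitude spans πR/180 = 111195 m; at latitude φ, 1° of longitude spans that × cos φ = 56475.8 m, so Δλ = -290.40 / 56475.8 × 3600 = -18.511″.

Δλ = -18.5″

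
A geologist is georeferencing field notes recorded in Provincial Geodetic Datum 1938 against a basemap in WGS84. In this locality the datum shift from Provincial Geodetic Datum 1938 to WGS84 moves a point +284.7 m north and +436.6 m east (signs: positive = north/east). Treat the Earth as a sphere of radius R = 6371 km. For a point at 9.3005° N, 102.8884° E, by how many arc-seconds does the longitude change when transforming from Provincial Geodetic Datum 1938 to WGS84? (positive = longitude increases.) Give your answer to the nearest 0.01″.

Δλ = 14.32″

At latitude 9.3005°, cos φ = 0.986854.
One radian of longitude at latitude φ spans R cos φ, so Δλ = ΔE / (R cos φ) = 436.6 / (6371000 × 0.986854) = 6.9442e-05 rad = 14.323″.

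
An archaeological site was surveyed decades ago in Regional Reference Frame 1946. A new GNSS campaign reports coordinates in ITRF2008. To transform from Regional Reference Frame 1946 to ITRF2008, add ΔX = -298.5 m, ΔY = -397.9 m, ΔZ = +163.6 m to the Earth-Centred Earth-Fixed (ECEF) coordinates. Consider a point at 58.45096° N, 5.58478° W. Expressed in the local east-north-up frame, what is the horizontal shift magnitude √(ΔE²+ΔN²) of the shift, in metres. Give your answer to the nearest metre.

524 m

At φ = 58.45096°, λ = -5.58478°: sin φ = 0.852193, cos φ = 0.523228, sin λ = -0.097319, cos λ = 0.995253.
ΔE = −sin λ·ΔX + cos λ·ΔY = −(-0.097319)·(-298.5) + (0.995253)·(-397.9) = -425.06 m.
ΔN = −sin φ cos λ·ΔX − sin φ sin λ·ΔY + cos φ·ΔZ = −(0.852193)(0.995253)(-298.5) − (0.852193)(-0.097319)(-397.9) + (0.523228)(163.6) = 305.77 m.
Horizontal magnitude = √(ΔE² + ΔN²) = √((-425.06)² + 305.77²) = 523.62 m.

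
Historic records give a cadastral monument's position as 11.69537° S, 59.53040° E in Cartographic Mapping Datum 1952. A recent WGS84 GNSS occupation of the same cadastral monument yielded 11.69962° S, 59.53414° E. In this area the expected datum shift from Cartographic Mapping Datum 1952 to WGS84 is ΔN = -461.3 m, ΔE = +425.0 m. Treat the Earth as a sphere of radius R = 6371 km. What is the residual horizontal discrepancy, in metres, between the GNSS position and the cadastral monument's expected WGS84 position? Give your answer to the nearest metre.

21 m

Observed coordinate differences: Δφ = -0.00425°, Δλ = +0.00374°.
Converting to metres (1° lat = 111195 m, cos φ = 0.979239): observed ΔN = -472.6 m, observed ΔE = 407.2 m.
Subtracting the expected shift leaves a residual of -472.6 − (-461.3) = -11.3 m north and 407.2 − (425.0) = -17.8 m east.
Residual distance = √((-11.3)² + (-17.8)²) = 21.0 m.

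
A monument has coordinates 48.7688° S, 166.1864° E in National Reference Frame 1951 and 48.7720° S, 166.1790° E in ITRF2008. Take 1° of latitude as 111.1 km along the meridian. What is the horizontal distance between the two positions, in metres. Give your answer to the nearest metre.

648 m

Δφ = -48.7720° − -48.7688° = -0.0032°; Δλ = 166.1790° − 166.1864° = -0.0074°.
ΔN = Δφ × 111100 = -355.5 m; ΔE = Δλ × 111100 × cos(-48.7688°) = -0.0074 × 111100 × 0.659099 = -541.9 m.
Distance = √(ΔE² + ΔN²) = √((-541.9)² + (-355.5)²) = 648.1 m.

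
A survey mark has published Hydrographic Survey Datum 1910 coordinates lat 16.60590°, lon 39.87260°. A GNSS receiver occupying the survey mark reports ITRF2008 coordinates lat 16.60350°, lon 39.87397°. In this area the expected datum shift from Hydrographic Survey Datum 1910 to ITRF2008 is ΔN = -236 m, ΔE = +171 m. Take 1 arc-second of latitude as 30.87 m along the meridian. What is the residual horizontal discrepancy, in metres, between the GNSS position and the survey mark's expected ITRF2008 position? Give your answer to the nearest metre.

Observed coordinate differences: Δφ = -0.00240°, Δλ = +0.00137°.
Converting to metres (1° lat = 111132 m, cos φ = 0.958293): observed ΔN = -266.7 m, observed ΔE = 145.9 m.
Subtracting the expected shift leaves a residual of -266.7 − (-236) = -30.7 m north and 145.9 − (171) = -25.1 m east.
Residual distance = √((-30.7)² + (-25.1)²) = 39.7 m.

40 m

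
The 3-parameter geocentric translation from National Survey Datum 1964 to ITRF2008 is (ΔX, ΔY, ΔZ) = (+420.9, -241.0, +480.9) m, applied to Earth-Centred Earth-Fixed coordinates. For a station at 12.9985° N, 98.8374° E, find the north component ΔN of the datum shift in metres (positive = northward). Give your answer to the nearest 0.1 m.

At φ = 12.9985°, λ = 98.8374°: sin φ = 0.224926, cos φ = 0.974376, sin λ = 0.988128, cos λ = -0.153631.
ΔN = −sin φ cos λ·ΔX − sin φ sin λ·ΔY + cos φ·ΔZ = −(0.224926)(-0.153631)(420.9) − (0.224926)(0.988128)(-241.0) + (0.974376)(480.9) = 536.69 m.

ΔN = 536.7 m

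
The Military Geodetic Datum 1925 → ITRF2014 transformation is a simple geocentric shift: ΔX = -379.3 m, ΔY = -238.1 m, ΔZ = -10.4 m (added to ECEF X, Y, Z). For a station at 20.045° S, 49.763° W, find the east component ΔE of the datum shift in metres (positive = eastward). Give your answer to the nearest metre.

At φ = -20.045°, λ = -49.763°: sin φ = -0.342758, cos φ = 0.939424, sin λ = -0.763379, cos λ = 0.645951.
ΔE = −sin λ·ΔX + cos λ·ΔY = −(-0.763379)·(-379.3) + (0.645951)·(-238.1) = -443.35 m.

ΔE = -443 m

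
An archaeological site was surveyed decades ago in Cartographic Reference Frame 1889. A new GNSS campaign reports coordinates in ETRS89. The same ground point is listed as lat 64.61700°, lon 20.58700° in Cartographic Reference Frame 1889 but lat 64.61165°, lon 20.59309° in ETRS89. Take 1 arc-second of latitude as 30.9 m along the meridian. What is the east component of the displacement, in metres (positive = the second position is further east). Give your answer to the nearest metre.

Δφ = 64.61165° − 64.61700° = -0.00535°; Δλ = 20.59309° − 20.58700° = +0.00609°.
1° of latitude = 3600 × 30.90 = 111240 m.
ΔN = Δφ × 111240 = -595.1 m; ΔE = Δλ × 111240 × cos(64.61700°) = +0.00609 × 111240 × 0.428667 = 290.4 m.

ΔE = 290 m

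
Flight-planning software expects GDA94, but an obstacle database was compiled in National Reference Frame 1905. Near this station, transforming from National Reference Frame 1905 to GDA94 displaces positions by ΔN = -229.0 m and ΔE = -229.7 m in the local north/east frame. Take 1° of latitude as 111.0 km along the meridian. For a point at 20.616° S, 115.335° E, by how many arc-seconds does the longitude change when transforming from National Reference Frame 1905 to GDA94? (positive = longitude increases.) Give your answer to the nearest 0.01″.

Δλ = -7.96″

At latitude -20.616°, cos φ = 0.935961.
1° of longitude at this latitude = 111.0 × cos φ = 103.89 km, so Δλ = -229.7 / 103891.7 = -0.0022110° = -7.959″.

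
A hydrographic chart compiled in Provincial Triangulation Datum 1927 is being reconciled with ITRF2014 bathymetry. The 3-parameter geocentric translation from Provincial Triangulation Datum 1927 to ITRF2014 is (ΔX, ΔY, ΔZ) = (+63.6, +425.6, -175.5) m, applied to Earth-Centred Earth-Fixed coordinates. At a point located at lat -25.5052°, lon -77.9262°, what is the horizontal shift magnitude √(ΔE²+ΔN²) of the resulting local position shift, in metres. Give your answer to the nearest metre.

365 m

The local east axis at (φ, λ) is (−sin λ, cos λ, 0), so ΔE = −sin(-77.9262°)·63.6 + cos(-77.9262°)·425.6 = 151.22 m.
The local north axis is (−sin φ cos λ, −sin φ sin λ, cos φ), giving ΔN = 5.728 − 179.206 − 158.397 = -331.88 m.
Horizontal magnitude = √(ΔE² + ΔN²) = √(151.22² + (-331.88)²) = 364.70 m.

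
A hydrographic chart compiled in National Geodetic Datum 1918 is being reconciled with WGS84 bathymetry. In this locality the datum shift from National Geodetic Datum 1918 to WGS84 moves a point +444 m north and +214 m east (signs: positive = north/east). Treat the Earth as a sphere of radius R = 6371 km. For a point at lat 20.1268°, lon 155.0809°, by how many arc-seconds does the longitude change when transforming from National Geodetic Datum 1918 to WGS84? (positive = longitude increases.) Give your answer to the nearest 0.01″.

At latitude 20.1268°, cos φ = 0.938933.
One radian of longitude at latitude φ spans R cos φ, so Δλ = ΔE / (R cos φ) = 214.0 / (6371000 × 0.938933) = 3.5774e-05 rad = 7.379″.

Δλ = 7.38″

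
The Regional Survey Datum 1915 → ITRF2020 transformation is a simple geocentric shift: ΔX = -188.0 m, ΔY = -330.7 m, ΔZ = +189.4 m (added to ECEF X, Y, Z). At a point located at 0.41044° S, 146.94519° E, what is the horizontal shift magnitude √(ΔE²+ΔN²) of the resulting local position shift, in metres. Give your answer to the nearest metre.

424 m

The local east axis at (φ, λ) is (−sin λ, cos λ, 0), so ΔE = −sin(146.94519°)·(-188.0) + cos(146.94519°)·(-330.7) = 379.72 m.
The local north axis is (−sin φ cos λ, −sin φ sin λ, cos φ), giving ΔN = 1.129 − 1.292 + 189.395 = 189.23 m.
Horizontal magnitude = √(ΔE² + ΔN²) = √(379.72² + 189.23²) = 424.26 m.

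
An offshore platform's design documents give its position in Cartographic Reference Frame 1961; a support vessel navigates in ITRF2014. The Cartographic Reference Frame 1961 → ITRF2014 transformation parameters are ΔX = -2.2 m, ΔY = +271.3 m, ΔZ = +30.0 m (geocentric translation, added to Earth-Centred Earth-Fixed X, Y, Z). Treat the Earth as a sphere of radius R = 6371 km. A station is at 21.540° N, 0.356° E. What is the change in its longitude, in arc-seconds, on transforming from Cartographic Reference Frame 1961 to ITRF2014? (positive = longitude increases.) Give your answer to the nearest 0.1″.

Δλ = 9.4″

sin φ = 0.367151, cos φ = 0.930161, sin λ = 0.006213, cos λ = 0.999981.
East component: ΔE = −sin λ·ΔX + cos λ·ΔY = −(0.006213)(-2.2) + (0.999981)(271.3) = 271.31 m.
1° of latitude spans πR/180 = 111195 m; at latitude φ, 1° of longitude spans that × cos φ = 103429.2 m, so Δλ = 271.31 / 103429.2 × 3600 = 9.443″.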